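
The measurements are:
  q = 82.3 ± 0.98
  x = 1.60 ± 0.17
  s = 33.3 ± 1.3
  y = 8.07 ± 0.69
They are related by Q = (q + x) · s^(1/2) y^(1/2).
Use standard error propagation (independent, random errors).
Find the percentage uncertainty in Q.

Let u = q + x = 83.9. δu = √(δq² + δx²) = √(0.960 + 0.0289) = 0.995, so δu/u = 0.0119.
Q is then a monomial in u, s, y:
δQ/Q = √((δu/u)² + (½·δs/s)² + (½·δy/y)²) = √(0.000141 + 0.000381 + 0.00183) = 0.0485

4.85%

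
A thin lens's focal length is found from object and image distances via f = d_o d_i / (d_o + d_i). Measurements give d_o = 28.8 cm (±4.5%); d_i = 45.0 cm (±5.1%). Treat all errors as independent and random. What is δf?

∂f/∂d_o = (d_i/(d_o+d_i))² = 0.372;  ∂f/∂d_i = (d_o/(d_o+d_i))² = 0.152
δf = √((∂f/∂d_o · δd_o)² + (∂f/∂d_i · δd_i)²) = √(0.232 + 0.122) = 0.595 cm

0.595 cm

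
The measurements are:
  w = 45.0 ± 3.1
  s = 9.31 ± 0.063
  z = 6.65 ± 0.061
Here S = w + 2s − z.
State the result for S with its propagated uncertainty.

57.0 ± 3.10

S is a linear combination, so absolute uncertainties add in quadrature:
  (δw)² = 9.61;  (2·δs)² = 0.0159;  (δz)² = 0.00372
δS = √(9.63) = 3.10
S = 57.0.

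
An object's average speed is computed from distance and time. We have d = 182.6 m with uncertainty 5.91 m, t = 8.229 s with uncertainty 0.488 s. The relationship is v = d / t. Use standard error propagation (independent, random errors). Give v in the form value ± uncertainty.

22.19 ± 1.50 m/s

For a monomial v ∝ d, t^-1, fractional errors add in quadrature:
  (1·δd/d)² = (1×0.0324)² = 0.00105;  (-1·δt/t)² = (-1×0.0593)² = 0.00352
δv/v = √(0.00456) = 0.0676
v = 22.19 m/s, so δv = 0.0676 × 22.19 = 1.50 m/s.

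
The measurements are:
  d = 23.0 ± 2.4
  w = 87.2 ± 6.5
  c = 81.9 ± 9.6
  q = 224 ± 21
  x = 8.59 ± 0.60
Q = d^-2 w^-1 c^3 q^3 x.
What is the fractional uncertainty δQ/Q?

Each factor contributes (exponent × relative error)² to (δQ/Q)²:
  (-2·δd/d)² = (-2×0.104)² = 0.0436;  (-1·δw/w)² = (-1×0.0745)² = 0.00556;  (3·δc/c)² = (3×0.117)² = 0.124;  (3·δq/q)² = (3×0.0938)² = 0.0791;  (1·δx/x)² = (1×0.0698)² = 0.00488
δQ/Q = √(0.257) = 0.507

0.507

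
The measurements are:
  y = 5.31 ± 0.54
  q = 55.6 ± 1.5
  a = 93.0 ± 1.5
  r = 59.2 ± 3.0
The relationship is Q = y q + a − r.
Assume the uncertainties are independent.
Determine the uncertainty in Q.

Let p = y·q = 295. δp/p = √((1·δy/y)² + (1·δq/q)²) = √(0.0103 + 0.000728) = 0.105, so δp = 31.1.
Q = p + a − r: δQ = √(δp² + δa² + δr²) = √(965 + 2.25 + 9.00) = 31.2

31.2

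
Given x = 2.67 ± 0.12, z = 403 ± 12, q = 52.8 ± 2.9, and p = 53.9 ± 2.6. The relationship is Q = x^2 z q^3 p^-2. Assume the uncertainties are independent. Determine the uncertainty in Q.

31000

Each factor contributes (exponent × relative error)² to (δQ/Q)²:
  (2·δx/x)² = (2×0.0449)² = 0.00808;  (1·δz/z)² = (1×0.0298)² = 0.000887;  (3·δq/q)² = (3×0.0549)² = 0.0272;  (-2·δp/p)² = (-2×0.0482)² = 0.00931
δQ/Q = √(0.0454) = 0.213
Q = 1.46e+05, so δQ = 0.213 × 1.46e+05 = 31000.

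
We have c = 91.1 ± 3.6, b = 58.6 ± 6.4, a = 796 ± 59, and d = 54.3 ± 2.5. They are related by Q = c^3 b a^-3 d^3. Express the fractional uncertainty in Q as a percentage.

30.7%

For a monomial Q ∝ c^3, b, a^-3, d^3, fractional errors add in quadrature:
  (3·δc/c)² = (3×0.0395)² = 0.0141;  (1·δb/b)² = (1×0.109)² = 0.0119;  (-3·δa/a)² = (-3×0.0741)² = 0.0494;  (3·δd/d)² = (3×0.0460)² = 0.0191
δQ/Q = √(0.0945) = 0.307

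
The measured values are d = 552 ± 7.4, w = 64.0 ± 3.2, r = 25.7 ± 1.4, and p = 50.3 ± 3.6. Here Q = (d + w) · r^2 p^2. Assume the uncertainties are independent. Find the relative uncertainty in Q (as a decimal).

0.180

Let u = d + w = 616. δu = √(δd² + δw²) = √(54.8 + 10.2) = 8.06, so δu/u = 0.0131.
Q is then a monomial in u, r, p:
δQ/Q = √((δu/u)² + (2·δr/r)² + (2·δp/p)²) = √(0.000171 + 0.0119 + 0.0205) = 0.180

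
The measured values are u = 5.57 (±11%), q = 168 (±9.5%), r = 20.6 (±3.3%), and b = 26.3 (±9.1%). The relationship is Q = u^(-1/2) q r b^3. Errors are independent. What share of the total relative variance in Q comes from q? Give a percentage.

(δQ/Q)² = (−½·δu/u)² + (1·δq/q)² + (1·δr/r)² + (3·δb/b)²
  u term: (-0.5×0.110)² = 0.00302
  q term: (1×0.0950)² = 0.00903
  r term: (1×0.0330)² = 0.00109
  b term: (3×0.0910)² = 0.0745
Total = 0.0877. Share from q = 0.00903/0.0877 = 0.103.

10.3%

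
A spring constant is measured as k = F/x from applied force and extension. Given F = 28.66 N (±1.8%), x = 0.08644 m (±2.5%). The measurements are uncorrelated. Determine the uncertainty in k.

10.2 N/m

Each factor contributes (exponent × relative error)² to (δk/k)²:
  (1·δF/F)² = (1×0.0180)² = 0.000324;  (-1·δx/x)² = (-1×0.0250)² = 0.000625
δk/k = √(0.000949) = 0.0308
k = 331.6 N/m, so δk = 0.0308 × 331.6 = 10.2 N/m.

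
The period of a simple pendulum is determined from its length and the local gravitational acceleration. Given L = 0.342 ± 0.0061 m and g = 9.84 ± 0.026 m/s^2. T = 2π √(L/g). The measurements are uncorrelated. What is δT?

For a monomial T ∝ L^(1/2), g^(-1/2), fractional errors add in quadrature:
  (½·δL/L)² = (0.5×0.0178)² = 7.95e-05;  (−½·δg/g)² = (-0.5×0.00264)² = 1.75e-06
δT/T = √(8.13e-05) = 0.00902
T = 1.17 s, so δT = 0.00902 × 1.17 = 0.0106 s.

0.0106 s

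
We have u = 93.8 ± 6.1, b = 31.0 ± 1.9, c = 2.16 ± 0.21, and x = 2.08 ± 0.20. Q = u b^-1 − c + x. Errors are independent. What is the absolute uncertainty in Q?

0.397

Let p = u·b^-1 = 3.03. δp/p = √((1·δu/u)² + (-1·δb/b)²) = √(0.00423 + 0.00376) = 0.0894, so δp = 0.270.
Q = p − c + x: δQ = √(δp² + δc² + δx²) = √(0.0731 + 0.0441 + 0.0400) = 0.397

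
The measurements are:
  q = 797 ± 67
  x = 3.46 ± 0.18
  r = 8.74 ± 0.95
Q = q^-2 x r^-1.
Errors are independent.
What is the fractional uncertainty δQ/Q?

0.207

Q is a product of powers, so relative uncertainties combine in quadrature:
  (-2·δq/q)² = (-2×0.0841)² = 0.0283;  (1·δx/x)² = (1×0.0520)² = 0.00271;  (-1·δr/r)² = (-1×0.109)² = 0.0118
δQ/Q = √(0.0428) = 0.207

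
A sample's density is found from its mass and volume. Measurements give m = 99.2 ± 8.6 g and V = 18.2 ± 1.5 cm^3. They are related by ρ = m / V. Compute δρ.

Relative error in a monomial: (δρ/ρ)² = Σ (nᵢ · δxᵢ/xᵢ)².
  (1·δm/m)² = (1×0.0867)² = 0.00752;  (-1·δV/V)² = (-1×0.0824)² = 0.00679
δρ/ρ = √(0.0143) = 0.120
ρ = 5.45 g/cm^3, so δρ = 0.120 × 5.45 = 0.652 g/cm^3.

0.652 g/cm^3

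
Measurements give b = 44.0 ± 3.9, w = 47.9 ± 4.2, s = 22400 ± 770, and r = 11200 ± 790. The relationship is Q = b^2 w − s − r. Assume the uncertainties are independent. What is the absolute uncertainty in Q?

18400

Let p = b^2·w = 92700. δp/p = √((2·δb/b)² + (1·δw/w)²) = √(0.0314 + 0.00769) = 0.198, so δp = 18300.
Q = p − s − r: δQ = √(δp² + δs² + δr²) = √(3.36e+08 + 5.93e+05 + 6.24e+05) = 18400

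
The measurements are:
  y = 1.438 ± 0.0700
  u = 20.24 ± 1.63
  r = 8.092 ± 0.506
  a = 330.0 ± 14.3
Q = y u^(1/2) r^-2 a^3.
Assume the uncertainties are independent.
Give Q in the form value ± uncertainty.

(3.551 ± 0.679) × 10^6

Each factor contributes (exponent × relative error)² to (δQ/Q)²:
  (1·δy/y)² = (1×0.0487)² = 0.00237;  (½·δu/u)² = (0.5×0.0805)² = 0.00162;  (-2·δr/r)² = (-2×0.0625)² = 0.0156;  (3·δa/a)² = (3×0.0433)² = 0.0169
δQ/Q = √(0.0365) = 0.191
Q = 3.551e+06, so δQ = 0.191 × 3.551e+06 = 6.79e+05.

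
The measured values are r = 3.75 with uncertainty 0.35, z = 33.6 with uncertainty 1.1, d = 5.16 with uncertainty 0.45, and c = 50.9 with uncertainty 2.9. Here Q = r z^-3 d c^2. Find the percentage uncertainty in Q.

19.7%

Since Q is a product/quotient, work with relative uncertainties:
  (1·δr/r)² = (1×0.0933)² = 0.00871;  (-3·δz/z)² = (-3×0.0327)² = 0.00965;  (1·δd/d)² = (1×0.0872)² = 0.00761;  (2·δc/c)² = (2×0.0570)² = 0.0130
δQ/Q = √(0.0389) = 0.197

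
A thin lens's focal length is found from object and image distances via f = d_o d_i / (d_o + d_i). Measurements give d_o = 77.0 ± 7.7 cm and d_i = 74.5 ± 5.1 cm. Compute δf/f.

0.0602

∂f/∂d_o = (d_i/(d_o+d_i))² = 0.242;  ∂f/∂d_i = (d_o/(d_o+d_i))² = 0.258
δf = √((∂f/∂d_o · δd_o)² + (∂f/∂d_i · δd_i)²) = √(3.47 + 1.74) = 2.28 cm
f = 37.9 cm, so δf/f = 2.28/37.9 = 0.0602.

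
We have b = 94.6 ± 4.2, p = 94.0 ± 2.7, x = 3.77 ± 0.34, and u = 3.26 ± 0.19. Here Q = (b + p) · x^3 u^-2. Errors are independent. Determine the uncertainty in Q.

Let w = b + p = 189. δw = √(δb² + δp²) = √(17.6 + 7.29) = 4.99, so δw/w = 0.0265.
Q is then a monomial in w, x, u:
δQ/Q = √((δw/w)² + (3·δx/x)² + (-2·δu/u)²) = √(0.000701 + 0.0732 + 0.0136) = 0.296
Q = 951, so δQ = 0.296 × 951 = 281.

281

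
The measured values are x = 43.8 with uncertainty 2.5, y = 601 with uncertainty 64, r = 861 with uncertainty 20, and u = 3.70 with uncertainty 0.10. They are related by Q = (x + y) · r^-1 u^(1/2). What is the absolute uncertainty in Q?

Let w = x + y = 645. δw = √(δx² + δy²) = √(6.25 + 4100) = 64.0, so δw/w = 0.0993.
Q is then a monomial in w, r, u:
δQ/Q = √((δw/w)² + (-1·δr/r)² + (½·δu/u)²) = √(0.00987 + 0.000540 + 0.000183) = 0.103
Q = 1.44, so δQ = 0.103 × 1.44 = 0.148.

0.148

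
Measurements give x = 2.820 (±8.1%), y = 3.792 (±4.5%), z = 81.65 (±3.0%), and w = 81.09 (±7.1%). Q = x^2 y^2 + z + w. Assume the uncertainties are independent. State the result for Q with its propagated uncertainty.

277.1 ± 22.1

Let p = x^2·y^2 = 114.3. δp/p = √((2·δx/x)² + (2·δy/y)²) = √(0.0262 + 0.00810) = 0.185, so δp = 21.2.
Q = p + z + w: δQ = √(δp² + δz² + δw²) = √(449 + 6.00 + 33.1) = 22.1
Q = 277.1.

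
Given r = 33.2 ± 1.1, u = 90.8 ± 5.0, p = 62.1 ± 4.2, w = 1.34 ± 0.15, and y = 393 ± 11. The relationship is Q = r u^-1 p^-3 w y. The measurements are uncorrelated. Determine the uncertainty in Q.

Relative error in a monomial: (δQ/Q)² = Σ (nᵢ · δxᵢ/xᵢ)².
  (1·δr/r)² = (1×0.0331)² = 0.00110;  (-1·δu/u)² = (-1×0.0551)² = 0.00303;  (-3·δp/p)² = (-3×0.0676)² = 0.0412;  (1·δw/w)² = (1×0.112)² = 0.0125;  (1·δy/y)² = (1×0.0280)² = 0.000783
δQ/Q = √(0.0586) = 0.242
Q = 0.000804, so δQ = 0.242 × 0.000804 = 0.000195.

0.000195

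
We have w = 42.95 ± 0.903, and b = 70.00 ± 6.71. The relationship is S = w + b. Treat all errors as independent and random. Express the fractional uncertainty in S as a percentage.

Absolute uncertainties add in quadrature for a linear combination:
  (δw)² = 0.815;  (δb)² = 45.0
δS = √(45.8) = 6.77
S = 113.0, so δS/S = 6.77/113.0 = 0.0599.

5.99%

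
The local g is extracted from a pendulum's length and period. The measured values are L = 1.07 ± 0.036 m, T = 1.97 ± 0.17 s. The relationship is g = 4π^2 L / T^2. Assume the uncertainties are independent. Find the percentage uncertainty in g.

17.6%

g is a product of powers, so relative uncertainties combine in quadrature:
  (1·δL/L)² = (1×0.0336)² = 0.00113;  (-2·δT/T)² = (-2×0.0863)² = 0.0298
δg/g = √(0.0309) = 0.176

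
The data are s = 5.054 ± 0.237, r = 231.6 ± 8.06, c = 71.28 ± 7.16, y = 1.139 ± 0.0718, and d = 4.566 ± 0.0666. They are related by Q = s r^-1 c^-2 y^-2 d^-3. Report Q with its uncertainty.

Each factor contributes (exponent × relative error)² to (δQ/Q)²:
  (1·δs/s)² = (1×0.0469)² = 0.00220;  (-1·δr/r)² = (-1×0.0348)² = 0.00121;  (-2·δc/c)² = (-2×0.100)² = 0.0404;  (-2·δy/y)² = (-2×0.0630)² = 0.0159;  (-3·δd/d)² = (-3×0.0146)² = 0.00191
δQ/Q = √(0.0616) = 0.248
Q = 3.478e-08, so δQ = 0.248 × 3.478e-08 = 8.63e-09.

(3.478 ± 0.863) × 10^-8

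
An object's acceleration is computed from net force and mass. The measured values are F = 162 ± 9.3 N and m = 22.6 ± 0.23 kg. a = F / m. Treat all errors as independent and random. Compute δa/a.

Since a is a product/quotient, work with relative uncertainties:
  (1·δF/F)² = (1×0.0574)² = 0.00330;  (-1·δm/m)² = (-1×0.0102)² = 0.000104
δa/a = √(0.00340) = 0.0583

0.0583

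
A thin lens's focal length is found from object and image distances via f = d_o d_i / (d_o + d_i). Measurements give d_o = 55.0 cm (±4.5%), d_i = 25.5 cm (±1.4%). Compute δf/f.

∂f/∂d_o = (d_i/(d_o+d_i))² = 0.100;  ∂f/∂d_i = (d_o/(d_o+d_i))² = 0.467
δf = √((∂f/∂d_o · δd_o)² + (∂f/∂d_i · δd_i)²) = √(0.0617 + 0.0278) = 0.299 cm
f = 17.4 cm, so δf/f = 0.299/17.4 = 0.0172.

0.0172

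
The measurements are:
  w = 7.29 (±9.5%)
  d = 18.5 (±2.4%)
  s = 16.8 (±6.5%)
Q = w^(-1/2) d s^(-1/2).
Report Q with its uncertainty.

1.67 ± 0.104

Relative error in a monomial: (δQ/Q)² = Σ (nᵢ · δxᵢ/xᵢ)².
  (−½·δw/w)² = (-0.5×0.0950)² = 0.00226;  (1·δd/d)² = (1×0.0240)² = 0.000576;  (−½·δs/s)² = (-0.5×0.0650)² = 0.00106
δQ/Q = √(0.00389) = 0.0624
Q = 1.67, so δQ = 0.0624 × 1.67 = 0.104.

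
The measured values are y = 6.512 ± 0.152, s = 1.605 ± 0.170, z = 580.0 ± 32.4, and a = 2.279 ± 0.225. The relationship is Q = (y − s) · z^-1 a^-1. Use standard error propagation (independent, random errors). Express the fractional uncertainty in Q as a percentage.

12.3%

Let u = y − s = 4.907. δu = √(δy² + δs²) = √(0.0231 + 0.0289) = 0.228, so δu/u = 0.0465.
Q is then a monomial in u, z, a:
δQ/Q = √((δu/u)² + (-1·δz/z)² + (-1·δa/a)²) = √(0.00216 + 0.00312 + 0.00975) = 0.123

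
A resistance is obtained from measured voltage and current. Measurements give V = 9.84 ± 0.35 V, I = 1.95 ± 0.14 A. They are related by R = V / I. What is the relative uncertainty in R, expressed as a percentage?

Since R is a product/quotient, work with relative uncertainties:
  (1·δV/V)² = (1×0.0356)² = 0.00127;  (-1·δI/I)² = (-1×0.0718)² = 0.00515
δR/R = √(0.00642) = 0.0801

8.01%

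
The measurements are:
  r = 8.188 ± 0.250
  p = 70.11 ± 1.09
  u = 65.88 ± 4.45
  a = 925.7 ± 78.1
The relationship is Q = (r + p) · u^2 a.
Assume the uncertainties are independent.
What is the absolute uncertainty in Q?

Let w = r + p = 78.30. δw = √(δr² + δp²) = √(0.0625 + 1.19) = 1.12, so δw/w = 0.0143.
Q is then a monomial in w, u, a:
δQ/Q = √((δw/w)² + (2·δu/u)² + (1·δa/a)²) = √(0.000204 + 0.0183 + 0.00712) = 0.160
Q = 3.146e+08, so δQ = 0.160 × 3.146e+08 = 5.03e+07.

5.03e+07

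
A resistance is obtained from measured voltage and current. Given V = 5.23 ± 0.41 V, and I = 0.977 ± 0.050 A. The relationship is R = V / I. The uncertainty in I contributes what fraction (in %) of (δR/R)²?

29.9%

(δR/R)² = (1·δV/V)² + (-1·δI/I)²
  V term: (1×0.0784)² = 0.00615
  I term: (-1×0.0512)² = 0.00262
Total = 0.00876. Share from I = 0.00262/0.00876 = 0.299.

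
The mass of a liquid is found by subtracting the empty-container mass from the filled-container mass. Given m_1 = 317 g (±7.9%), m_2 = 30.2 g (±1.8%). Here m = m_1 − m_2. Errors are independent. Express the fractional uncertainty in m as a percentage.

For a sum/difference, combine absolute errors in quadrature:
  (δm_1)² = 627;  (δm_2)² = 0.296
δm = √(627) = 25.0 g
m = 287 g, so δm/m = 25.0/287 = 0.0873.

8.73%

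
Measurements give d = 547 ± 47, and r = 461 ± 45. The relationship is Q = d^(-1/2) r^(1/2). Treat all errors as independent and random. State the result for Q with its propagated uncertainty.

0.918 ± 0.0597

Products/powers → add relative errors in quadrature, weighted by exponent:
  (−½·δd/d)² = (-0.5×0.0859)² = 0.00185;  (½·δr/r)² = (0.5×0.0976)² = 0.00238
δQ/Q = √(0.00423) = 0.0650
Q = 0.918, so δQ = 0.0650 × 0.918 = 0.0597.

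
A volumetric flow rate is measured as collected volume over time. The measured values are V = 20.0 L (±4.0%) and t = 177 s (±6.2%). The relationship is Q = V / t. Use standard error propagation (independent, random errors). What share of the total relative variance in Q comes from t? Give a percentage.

70.6%

(δQ/Q)² = (1·δV/V)² + (-1·δt/t)²
  V term: (1×0.0400)² = 0.00160
  t term: (-1×0.0620)² = 0.00384
Total = 0.00544. Share from t = 0.00384/0.00544 = 0.706.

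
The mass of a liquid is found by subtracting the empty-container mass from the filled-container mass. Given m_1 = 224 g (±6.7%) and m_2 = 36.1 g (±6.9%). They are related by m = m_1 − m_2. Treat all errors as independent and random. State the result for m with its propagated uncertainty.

188 ± 15.2 g

m is a linear combination, so absolute uncertainties add in quadrature:
  (δm_1)² = 225;  (δm_2)² = 6.20
δm = √(231) = 15.2 g
m = 188 g.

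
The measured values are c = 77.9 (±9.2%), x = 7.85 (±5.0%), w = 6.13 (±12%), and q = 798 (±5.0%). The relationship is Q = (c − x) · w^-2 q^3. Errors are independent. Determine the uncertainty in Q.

Let u = c − x = 70.1. δu = √(δc² + δx²) = √(51.4 + 0.154) = 7.18, so δu/u = 0.102.
Q is then a monomial in u, w, q:
δQ/Q = √((δu/u)² + (-2·δw/w)² + (3·δq/q)²) = √(0.0105 + 0.0576 + 0.0225) = 0.301
Q = 9.47e+08, so δQ = 0.301 × 9.47e+08 = 2.85e+08.

2.85e+08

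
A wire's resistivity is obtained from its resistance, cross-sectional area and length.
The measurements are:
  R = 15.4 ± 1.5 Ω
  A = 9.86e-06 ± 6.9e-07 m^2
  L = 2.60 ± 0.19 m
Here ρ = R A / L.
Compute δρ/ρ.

Since ρ is a product/quotient, work with relative uncertainties:
  (1·δR/R)² = (1×0.0974)² = 0.00949;  (1·δA/A)² = (1×0.0700)² = 0.00490;  (-1·δL/L)² = (-1×0.0731)² = 0.00534
δρ/ρ = √(0.0197) = 0.140

0.140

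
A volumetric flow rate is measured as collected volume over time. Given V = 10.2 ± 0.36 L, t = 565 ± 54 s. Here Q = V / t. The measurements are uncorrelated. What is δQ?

Q is a product of powers, so relative uncertainties combine in quadrature:
  (1·δV/V)² = (1×0.0353)² = 0.00125;  (-1·δt/t)² = (-1×0.0956)² = 0.00913
δQ/Q = √(0.0104) = 0.102
Q = 0.0181 L/s, so δQ = 0.102 × 0.0181 = 0.00184 L/s.

0.00184 L/s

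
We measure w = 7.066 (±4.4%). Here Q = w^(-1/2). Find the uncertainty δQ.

Relative error in a monomial: (δQ/Q)² = Σ (nᵢ · δxᵢ/xᵢ)².
  (−½·δw/w)² = (-0.5×0.0440)² = 0.000484
δQ/Q = √(0.000484) = 0.0220
Q = 0.3762, so δQ = 0.0220 × 0.3762 = 0.00828.

0.00828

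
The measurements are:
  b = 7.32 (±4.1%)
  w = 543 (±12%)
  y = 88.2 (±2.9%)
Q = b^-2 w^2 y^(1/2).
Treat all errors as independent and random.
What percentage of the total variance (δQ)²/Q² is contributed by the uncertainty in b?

(δQ/Q)² = (-2·δb/b)² + (2·δw/w)² + (½·δy/y)²
  b term: (-2×0.0410)² = 0.00672
  w term: (2×0.120)² = 0.0576
  y term: (0.5×0.0290)² = 0.000210
Total = 0.0645. Share from b = 0.00672/0.0645 = 0.104.

10.4%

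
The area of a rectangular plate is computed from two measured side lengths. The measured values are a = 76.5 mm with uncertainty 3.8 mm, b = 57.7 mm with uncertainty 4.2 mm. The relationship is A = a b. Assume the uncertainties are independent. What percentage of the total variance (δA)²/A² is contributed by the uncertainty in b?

(δA/A)² = (1·δa/a)² + (1·δb/b)²
  a term: (1×0.0497)² = 0.00247
  b term: (1×0.0728)² = 0.00530
Total = 0.00777. Share from b = 0.00530/0.00777 = 0.682.

68.2%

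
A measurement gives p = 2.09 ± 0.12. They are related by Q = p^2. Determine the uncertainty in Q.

Products/powers → add relative errors in quadrature, weighted by exponent:
  (2·δp/p)² = (2×0.0574)² = 0.0132
δQ/Q = √(0.0132) = 0.115
Q = 4.37, so δQ = 0.115 × 4.37 = 0.502.

0.502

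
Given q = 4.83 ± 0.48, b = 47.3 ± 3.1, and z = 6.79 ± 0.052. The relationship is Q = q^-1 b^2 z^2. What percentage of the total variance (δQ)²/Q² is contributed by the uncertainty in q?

(δQ/Q)² = (-1·δq/q)² + (2·δb/b)² + (2·δz/z)²
  q term: (-1×0.0994)² = 0.00988
  b term: (2×0.0655)² = 0.0172
  z term: (2×0.00766)² = 0.000235
Total = 0.0273. Share from q = 0.00988/0.0273 = 0.362.

36.2%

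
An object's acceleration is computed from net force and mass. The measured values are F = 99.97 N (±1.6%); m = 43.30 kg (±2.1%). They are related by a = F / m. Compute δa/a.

0.0264

Relative error in a monomial: (δa/a)² = Σ (nᵢ · δxᵢ/xᵢ)².
  (1·δF/F)² = (1×0.0160)² = 0.000256;  (-1·δm/m)² = (-1×0.0210)² = 0.000441
δa/a = √(0.000697) = 0.0264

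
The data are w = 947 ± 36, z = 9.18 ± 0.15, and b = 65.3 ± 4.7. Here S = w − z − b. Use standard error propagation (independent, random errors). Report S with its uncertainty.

Each term contributes (cᵢ δxᵢ)² to (δS)²:
  (δw)² = 1300;  (δz)² = 0.0225;  (δb)² = 22.1
δS = √(1320) = 36.3
S = 873.

873 ± 36.3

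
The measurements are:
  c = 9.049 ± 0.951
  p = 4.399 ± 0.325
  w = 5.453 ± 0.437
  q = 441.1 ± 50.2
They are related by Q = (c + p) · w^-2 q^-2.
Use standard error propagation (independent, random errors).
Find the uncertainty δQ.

Let u = c + p = 13.45. δu = √(δc² + δp²) = √(0.904 + 0.106) = 1.01, so δu/u = 0.0747.
Q is then a monomial in u, w, q:
δQ/Q = √((δu/u)² + (-2·δw/w)² + (-2·δq/q)²) = √(0.00558 + 0.0257 + 0.0518) = 0.288
Q = 2.324e-06, so δQ = 0.288 × 2.324e-06 = 6.7e-07.

6.7e-07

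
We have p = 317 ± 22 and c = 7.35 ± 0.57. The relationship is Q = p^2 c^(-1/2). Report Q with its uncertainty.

37100 ± 5340

Relative error in a monomial: (δQ/Q)² = Σ (nᵢ · δxᵢ/xᵢ)².
  (2·δp/p)² = (2×0.0694)² = 0.0193;  (−½·δc/c)² = (-0.5×0.0776)² = 0.00150
δQ/Q = √(0.0208) = 0.144
Q = 37100, so δQ = 0.144 × 37100 = 5340.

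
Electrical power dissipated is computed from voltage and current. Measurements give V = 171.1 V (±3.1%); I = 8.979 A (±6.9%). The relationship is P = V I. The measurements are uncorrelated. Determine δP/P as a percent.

7.56%

Relative error in a monomial: (δP/P)² = Σ (nᵢ · δxᵢ/xᵢ)².
  (1·δV/V)² = (1×0.0310)² = 0.000961;  (1·δI/I)² = (1×0.0690)² = 0.00476
δP/P = √(0.00572) = 0.0756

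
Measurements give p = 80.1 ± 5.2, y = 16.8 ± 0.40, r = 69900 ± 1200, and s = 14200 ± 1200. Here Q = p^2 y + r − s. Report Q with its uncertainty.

(1.63 ± 0.143) × 10^5

Let w = p^2·y = 1.08e+05. δw/w = √((2·δp/p)² + (1·δy/y)²) = √(0.0169 + 0.000567) = 0.132, so δw = 14200.
Q = w + r − s: δQ = √(δw² + δr² + δs²) = √(2.02e+08 + 1.44e+06 + 1.44e+06) = 14300
Q = 1.63e+05.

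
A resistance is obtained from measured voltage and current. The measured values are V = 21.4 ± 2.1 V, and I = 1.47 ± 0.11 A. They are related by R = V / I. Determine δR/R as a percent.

Relative error in a monomial: (δR/R)² = Σ (nᵢ · δxᵢ/xᵢ)².
  (1·δV/V)² = (1×0.0981)² = 0.00963;  (-1·δI/I)² = (-1×0.0748)² = 0.00560
δR/R = √(0.0152) = 0.123

12.3%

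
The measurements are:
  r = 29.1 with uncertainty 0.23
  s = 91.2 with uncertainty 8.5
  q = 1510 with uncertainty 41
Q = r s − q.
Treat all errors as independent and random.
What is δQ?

252

Let p = r·s = 2650. δp/p = √((1·δr/r)² + (1·δs/s)²) = √(6.25e-05 + 0.00869) = 0.0935, so δp = 248.
Q = p − q: δQ = √(δp² + δq²) = √(61600 + 1680) = 252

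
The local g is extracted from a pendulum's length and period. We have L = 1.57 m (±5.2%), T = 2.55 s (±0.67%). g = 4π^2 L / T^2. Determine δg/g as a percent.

Since g is a product/quotient, work with relative uncertainties:
  (1·δL/L)² = (1×0.0520)² = 0.00270;  (-2·δT/T)² = (-2×0.00670)² = 0.000180
δg/g = √(0.00288) = 0.0537

5.37%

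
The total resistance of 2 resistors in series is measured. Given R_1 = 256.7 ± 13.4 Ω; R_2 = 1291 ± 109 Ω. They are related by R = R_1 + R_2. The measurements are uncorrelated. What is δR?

110 Ω

Each term contributes (cᵢ δxᵢ)² to (δR)²:
  (δR_1)² = 180;  (δR_2)² = 11900
δR = √(12100) = 110 Ω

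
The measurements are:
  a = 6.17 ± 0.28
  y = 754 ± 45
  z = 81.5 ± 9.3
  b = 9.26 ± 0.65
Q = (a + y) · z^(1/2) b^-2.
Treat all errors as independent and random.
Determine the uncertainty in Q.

Let u = a + y = 760. δu = √(δa² + δy²) = √(0.0784 + 2020) = 45.0, so δu/u = 0.0592.
Q is then a monomial in u, z, b:
δQ/Q = √((δu/u)² + (½·δz/z)² + (-2·δb/b)²) = √(0.00350 + 0.00326 + 0.0197) = 0.163
Q = 80.0, so δQ = 0.163 × 80.0 = 13.0.

13.0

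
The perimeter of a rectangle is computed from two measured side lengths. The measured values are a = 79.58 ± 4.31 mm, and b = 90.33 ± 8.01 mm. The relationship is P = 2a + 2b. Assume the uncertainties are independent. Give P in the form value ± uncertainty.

For a sum/difference, combine absolute errors in quadrature:
  (2·δa)² = 74.3;  (2·δb)² = 257
δP = √(331) = 18.2 mm
P = 339.8 mm.

339.8 ± 18.2 mm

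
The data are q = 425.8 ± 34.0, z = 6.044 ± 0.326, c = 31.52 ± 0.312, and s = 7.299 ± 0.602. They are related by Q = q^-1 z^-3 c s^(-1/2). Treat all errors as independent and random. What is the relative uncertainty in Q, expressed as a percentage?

Products/powers → add relative errors in quadrature, weighted by exponent:
  (-1·δq/q)² = (-1×0.0798)² = 0.00638;  (-3·δz/z)² = (-3×0.0539)² = 0.0262;  (1·δc/c)² = (1×0.00990)² = 9.8e-05;  (−½·δs/s)² = (-0.5×0.0825)² = 0.00170
δQ/Q = √(0.0344) = 0.185

18.5%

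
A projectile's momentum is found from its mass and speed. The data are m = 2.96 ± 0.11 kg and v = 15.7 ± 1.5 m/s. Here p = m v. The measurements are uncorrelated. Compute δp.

4.76 kg·m/s

p is a product of powers, so relative uncertainties combine in quadrature:
  (1·δm/m)² = (1×0.0372)² = 0.00138;  (1·δv/v)² = (1×0.0955)² = 0.00913
δp/p = √(0.0105) = 0.103
p = 46.5 kg·m/s, so δp = 0.103 × 46.5 = 4.76 kg·m/s.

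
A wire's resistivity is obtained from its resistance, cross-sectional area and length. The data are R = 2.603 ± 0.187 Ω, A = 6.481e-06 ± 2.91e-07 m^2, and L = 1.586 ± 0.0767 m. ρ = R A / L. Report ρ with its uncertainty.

(1.064 ± 0.104) × 10^-5 Ω·m

Products/powers → add relative errors in quadrature, weighted by exponent:
  (1·δR/R)² = (1×0.0718)² = 0.00516;  (1·δA/A)² = (1×0.0449)² = 0.00202;  (-1·δL/L)² = (-1×0.0484)² = 0.00234
δρ/ρ = √(0.00952) = 0.0975
ρ = 1.064e-05 Ω·m, so δρ = 0.0975 × 1.064e-05 = 1.04e-06 Ω·m.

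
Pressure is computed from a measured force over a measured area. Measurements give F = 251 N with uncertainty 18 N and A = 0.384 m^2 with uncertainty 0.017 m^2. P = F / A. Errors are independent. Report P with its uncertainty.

654 ± 55.1 Pa

For a monomial P ∝ F, A^-1, fractional errors add in quadrature:
  (1·δF/F)² = (1×0.0717)² = 0.00514;  (-1·δA/A)² = (-1×0.0443)² = 0.00196
δP/P = √(0.00710) = 0.0843
P = 654 Pa, so δP = 0.0843 × 654 = 55.1 Pa.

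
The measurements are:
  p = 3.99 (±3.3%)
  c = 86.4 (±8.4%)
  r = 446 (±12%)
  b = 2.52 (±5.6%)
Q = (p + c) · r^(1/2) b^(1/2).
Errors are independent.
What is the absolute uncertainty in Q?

Let u = p + c = 90.4. δu = √(δp² + δc²) = √(0.0173 + 52.7) = 7.26, so δu/u = 0.0803.
Q is then a monomial in u, r, b:
δQ/Q = √((δu/u)² + (½·δr/r)² + (½·δb/b)²) = √(0.00645 + 0.00360 + 0.000784) = 0.104
Q = 3030, so δQ = 0.104 × 3030 = 315.

315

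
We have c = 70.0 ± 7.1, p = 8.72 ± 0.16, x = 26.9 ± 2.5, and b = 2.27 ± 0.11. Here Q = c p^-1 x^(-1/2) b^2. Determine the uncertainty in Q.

1.19

Products/powers → add relative errors in quadrature, weighted by exponent:
  (1·δc/c)² = (1×0.101)² = 0.0103;  (-1·δp/p)² = (-1×0.0183)² = 0.000337;  (−½·δx/x)² = (-0.5×0.0929)² = 0.00216;  (2·δb/b)² = (2×0.0485)² = 0.00939
δQ/Q = √(0.0222) = 0.149
Q = 7.98, so δQ = 0.149 × 7.98 = 1.19.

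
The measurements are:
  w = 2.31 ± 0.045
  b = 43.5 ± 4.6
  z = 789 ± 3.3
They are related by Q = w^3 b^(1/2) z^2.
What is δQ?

4.01e+06

Each factor contributes (exponent × relative error)² to (δQ/Q)²:
  (3·δw/w)² = (3×0.0195)² = 0.00342;  (½·δb/b)² = (0.5×0.106)² = 0.00280;  (2·δz/z)² = (2×0.00418)² = 7e-05
δQ/Q = √(0.00628) = 0.0793
Q = 5.06e+07, so δQ = 0.0793 × 5.06e+07 = 4.01e+06.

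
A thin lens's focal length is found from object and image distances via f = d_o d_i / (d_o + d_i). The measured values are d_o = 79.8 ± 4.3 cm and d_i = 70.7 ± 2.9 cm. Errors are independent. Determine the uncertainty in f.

∂f/∂d_o = (d_i/(d_o+d_i))² = 0.221;  ∂f/∂d_i = (d_o/(d_o+d_i))² = 0.281
δf = √((∂f/∂d_o · δd_o)² + (∂f/∂d_i · δd_i)²) = √(0.900 + 0.665) = 1.25 cm

1.25 cm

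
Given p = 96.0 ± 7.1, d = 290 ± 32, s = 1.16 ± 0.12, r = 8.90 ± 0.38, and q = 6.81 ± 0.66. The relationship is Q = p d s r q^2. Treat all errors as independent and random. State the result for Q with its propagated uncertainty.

For a monomial Q ∝ p, d, s, r, q^2, fractional errors add in quadrature:
  (1·δp/p)² = (1×0.0740)² = 0.00547;  (1·δd/d)² = (1×0.110)² = 0.0122;  (1·δs/s)² = (1×0.103)² = 0.0107;  (1·δr/r)² = (1×0.0427)² = 0.00182;  (2·δq/q)² = (2×0.0969)² = 0.0376
δQ/Q = √(0.0677) = 0.260
Q = 1.33e+07, so δQ = 0.260 × 1.33e+07 = 3.47e+06.

(1.33 ± 0.347) × 10^7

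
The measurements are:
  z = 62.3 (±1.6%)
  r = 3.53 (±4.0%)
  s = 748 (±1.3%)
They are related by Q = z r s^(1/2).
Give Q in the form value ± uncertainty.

6010 ± 262

Since Q is a product/quotient, work with relative uncertainties:
  (1·δz/z)² = (1×0.0160)² = 0.000256;  (1·δr/r)² = (1×0.0400)² = 0.00160;  (½·δs/s)² = (0.5×0.0130)² = 4.22e-05
δQ/Q = √(0.00190) = 0.0436
Q = 6010, so δQ = 0.0436 × 6010 = 262.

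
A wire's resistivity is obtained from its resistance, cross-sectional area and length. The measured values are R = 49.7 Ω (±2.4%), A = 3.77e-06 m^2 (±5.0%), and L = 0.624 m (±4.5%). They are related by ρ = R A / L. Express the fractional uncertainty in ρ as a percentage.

7.14%

Since ρ is a product/quotient, work with relative uncertainties:
  (1·δR/R)² = (1×0.0240)² = 0.000576;  (1·δA/A)² = (1×0.0500)² = 0.00250;  (-1·δL/L)² = (-1×0.0450)² = 0.00202
δρ/ρ = √(0.00510) = 0.0714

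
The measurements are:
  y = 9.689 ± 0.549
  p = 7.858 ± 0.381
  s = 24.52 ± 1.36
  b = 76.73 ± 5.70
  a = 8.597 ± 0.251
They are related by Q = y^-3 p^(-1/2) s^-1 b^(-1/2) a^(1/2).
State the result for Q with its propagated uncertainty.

(5.354 ± 0.989) × 10^-6

For a monomial Q ∝ y^-3, p^(-1/2), s^-1, b^(-1/2), a^(1/2), fractional errors add in quadrature:
  (-3·δy/y)² = (-3×0.0567)² = 0.0289;  (−½·δp/p)² = (-0.5×0.0485)² = 0.000588;  (-1·δs/s)² = (-1×0.0555)² = 0.00308;  (−½·δb/b)² = (-0.5×0.0743)² = 0.00138;  (½·δa/a)² = (0.5×0.0292)² = 0.000213
δQ/Q = √(0.0342) = 0.185
Q = 5.354e-06, so δQ = 0.185 × 5.354e-06 = 9.89e-07.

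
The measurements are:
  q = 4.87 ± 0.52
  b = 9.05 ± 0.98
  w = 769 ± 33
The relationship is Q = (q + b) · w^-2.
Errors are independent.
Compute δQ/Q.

0.117

Let u = q + b = 13.9. δu = √(δq² + δb²) = √(0.270 + 0.960) = 1.11, so δu/u = 0.0797.
Q is then a monomial in u, w:
δQ/Q = √((δu/u)² + (-2·δw/w)²) = √(0.00635 + 0.00737) = 0.117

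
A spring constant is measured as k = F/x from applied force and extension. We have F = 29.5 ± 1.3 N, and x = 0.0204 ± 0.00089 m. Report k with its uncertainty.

1450 ± 89.7 N/m

Products/powers → add relative errors in quadrature, weighted by exponent:
  (1·δF/F)² = (1×0.0441)² = 0.00194;  (-1·δx/x)² = (-1×0.0436)² = 0.00190
δk/k = √(0.00385) = 0.0620
k = 1450 N/m, so δk = 0.0620 × 1450 = 89.7 N/m.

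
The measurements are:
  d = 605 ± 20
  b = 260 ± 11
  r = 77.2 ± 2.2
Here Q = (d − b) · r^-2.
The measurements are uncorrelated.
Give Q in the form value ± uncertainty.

0.0579 ± 0.00506

Let u = d − b = 345. δu = √(δd² + δb²) = √(400 + 121) = 22.8, so δu/u = 0.0662.
Q is then a monomial in u, r:
δQ/Q = √((δu/u)² + (-2·δr/r)²) = √(0.00438 + 0.00325) = 0.0873
Q = 0.0579, so δQ = 0.0873 × 0.0579 = 0.00506.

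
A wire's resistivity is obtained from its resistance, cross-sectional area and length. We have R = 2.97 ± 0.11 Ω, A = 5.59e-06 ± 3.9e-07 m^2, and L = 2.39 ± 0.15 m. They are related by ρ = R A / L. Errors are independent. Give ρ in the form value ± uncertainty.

(6.95 ± 0.701) × 10^-6 Ω·m

ρ is a product of powers, so relative uncertainties combine in quadrature:
  (1·δR/R)² = (1×0.0370)² = 0.00137;  (1·δA/A)² = (1×0.0698)² = 0.00487;  (-1·δL/L)² = (-1×0.0628)² = 0.00394
δρ/ρ = √(0.0102) = 0.101
ρ = 6.95e-06 Ω·m, so δρ = 0.101 × 6.95e-06 = 7.01e-07 Ω·m.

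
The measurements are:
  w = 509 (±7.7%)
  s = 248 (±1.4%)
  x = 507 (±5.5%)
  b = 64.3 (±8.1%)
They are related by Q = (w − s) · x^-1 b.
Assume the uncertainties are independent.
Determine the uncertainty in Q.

5.95

Let u = w − s = 261. δu = √(δw² + δs²) = √(1540 + 12.1) = 39.3, so δu/u = 0.151.
Q is then a monomial in u, x, b:
δQ/Q = √((δu/u)² + (-1·δx/x)² + (1·δb/b)²) = √(0.0227 + 0.00302 + 0.00656) = 0.180
Q = 33.1, so δQ = 0.180 × 33.1 = 5.95.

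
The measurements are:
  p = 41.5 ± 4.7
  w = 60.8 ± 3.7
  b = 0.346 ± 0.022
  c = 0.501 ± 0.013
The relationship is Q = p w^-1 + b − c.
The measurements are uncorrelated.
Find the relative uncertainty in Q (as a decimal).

Let h = p·w^-1 = 0.683. δh/h = √((1·δp/p)² + (-1·δw/w)²) = √(0.0128 + 0.00370) = 0.129, so δh = 0.0878.
Q = h + b − c: δQ = √(δh² + δb² + δc²) = √(0.00770 + 0.000484 + 0.000169) = 0.0914
Q = 0.528, so δQ/Q = 0.0914/0.528 = 0.173.

0.173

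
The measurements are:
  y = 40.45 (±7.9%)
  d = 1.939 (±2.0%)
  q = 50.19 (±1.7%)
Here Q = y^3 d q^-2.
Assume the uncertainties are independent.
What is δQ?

12.2

Each factor contributes (exponent × relative error)² to (δQ/Q)²:
  (3·δy/y)² = (3×0.0790)² = 0.0562;  (1·δd/d)² = (1×0.0200)² = 0.000400;  (-2·δq/q)² = (-2×0.0170)² = 0.00116
δQ/Q = √(0.0577) = 0.240
Q = 50.94, so δQ = 0.240 × 50.94 = 12.2.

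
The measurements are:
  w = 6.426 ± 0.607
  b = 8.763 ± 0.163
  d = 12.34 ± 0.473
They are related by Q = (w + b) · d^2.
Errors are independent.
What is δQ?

201

Let u = w + b = 15.19. δu = √(δw² + δb²) = √(0.368 + 0.0266) = 0.629, so δu/u = 0.0414.
Q is then a monomial in u, d:
δQ/Q = √((δu/u)² + (2·δd/d)²) = √(0.00171 + 0.00588) = 0.0871
Q = 2313, so δQ = 0.0871 × 2313 = 201.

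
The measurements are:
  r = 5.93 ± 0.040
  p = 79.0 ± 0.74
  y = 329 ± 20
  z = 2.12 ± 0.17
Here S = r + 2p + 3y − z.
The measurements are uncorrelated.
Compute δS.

Absolute uncertainties add in quadrature for a linear combination:
  (δr)² = 0.00160;  (2·δp)² = 2.19;  (3·δy)² = 3600;  (δz)² = 0.0289
δS = √(3600) = 60.0

60.0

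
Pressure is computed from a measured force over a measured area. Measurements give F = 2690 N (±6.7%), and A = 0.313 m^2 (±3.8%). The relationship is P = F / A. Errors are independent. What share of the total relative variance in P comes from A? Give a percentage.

24.3%

(δP/P)² = (1·δF/F)² + (-1·δA/A)²
  F term: (1×0.0670)² = 0.00449
  A term: (-1×0.0380)² = 0.00144
Total = 0.00593. Share from A = 0.00144/0.00593 = 0.243.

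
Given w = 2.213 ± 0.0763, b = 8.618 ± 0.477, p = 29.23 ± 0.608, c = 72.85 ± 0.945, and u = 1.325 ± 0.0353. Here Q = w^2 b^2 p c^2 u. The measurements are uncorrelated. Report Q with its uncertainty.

(7.476 ± 1.03) × 10^7

Each factor contributes (exponent × relative error)² to (δQ/Q)²:
  (2·δw/w)² = (2×0.0345)² = 0.00475;  (2·δb/b)² = (2×0.0553)² = 0.0123;  (1·δp/p)² = (1×0.0208)² = 0.000433;  (2·δc/c)² = (2×0.0130)² = 0.000673;  (1·δu/u)² = (1×0.0266)² = 0.000710
δQ/Q = √(0.0188) = 0.137
Q = 7.476e+07, so δQ = 0.137 × 7.476e+07 = 1.03e+07.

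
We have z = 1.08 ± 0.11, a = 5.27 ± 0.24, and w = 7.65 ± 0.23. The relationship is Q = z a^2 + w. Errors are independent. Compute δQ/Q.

0.109

Let p = z·a^2 = 30.0. δp/p = √((1·δz/z)² + (2·δa/a)²) = √(0.0104 + 0.00830) = 0.137, so δp = 4.10.
Q = p + w: δQ = √(δp² + δw²) = √(16.8 + 0.0529) = 4.10
Q = 37.6, so δQ/Q = 4.10/37.6 = 0.109.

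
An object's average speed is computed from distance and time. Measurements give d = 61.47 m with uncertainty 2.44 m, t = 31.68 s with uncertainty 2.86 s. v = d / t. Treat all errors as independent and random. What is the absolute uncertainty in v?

0.191 m/s

Relative error in a monomial: (δv/v)² = Σ (nᵢ · δxᵢ/xᵢ)².
  (1·δd/d)² = (1×0.0397)² = 0.00158;  (-1·δt/t)² = (-1×0.0903)² = 0.00815
δv/v = √(0.00973) = 0.0986
v = 1.940 m/s, so δv = 0.0986 × 1.940 = 0.191 m/s.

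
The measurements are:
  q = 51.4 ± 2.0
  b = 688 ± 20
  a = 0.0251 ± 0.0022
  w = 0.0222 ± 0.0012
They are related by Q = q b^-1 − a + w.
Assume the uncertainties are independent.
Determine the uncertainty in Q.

Let p = q·b^-1 = 0.0747. δp/p = √((1·δq/q)² + (-1·δb/b)²) = √(0.00151 + 0.000845) = 0.0486, so δp = 0.00363.
Q = p − a + w: δQ = √(δp² + δa² + δw²) = √(1.32e-05 + 4.84e-06 + 1.44e-06) = 0.00441

0.00441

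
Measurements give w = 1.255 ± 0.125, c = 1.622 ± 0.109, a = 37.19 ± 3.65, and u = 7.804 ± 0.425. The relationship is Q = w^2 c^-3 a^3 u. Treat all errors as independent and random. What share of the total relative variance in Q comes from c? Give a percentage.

23.9%

(δQ/Q)² = (2·δw/w)² + (-3·δc/c)² + (3·δa/a)² + (1·δu/u)²
  w term: (2×0.0996)² = 0.0397
  c term: (-3×0.0672)² = 0.0406
  a term: (3×0.0981)² = 0.0867
  u term: (1×0.0545)² = 0.00297
Total = 0.170. Share from c = 0.0406/0.170 = 0.239.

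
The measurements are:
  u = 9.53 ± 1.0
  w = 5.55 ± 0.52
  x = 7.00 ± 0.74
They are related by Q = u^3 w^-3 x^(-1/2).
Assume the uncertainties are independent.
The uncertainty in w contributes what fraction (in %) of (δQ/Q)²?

(δQ/Q)² = (3·δu/u)² + (-3·δw/w)² + (−½·δx/x)²
  u term: (3×0.105)² = 0.0991
  w term: (-3×0.0937)² = 0.0790
  x term: (-0.5×0.106)² = 0.00279
Total = 0.181. Share from w = 0.0790/0.181 = 0.437.

43.7%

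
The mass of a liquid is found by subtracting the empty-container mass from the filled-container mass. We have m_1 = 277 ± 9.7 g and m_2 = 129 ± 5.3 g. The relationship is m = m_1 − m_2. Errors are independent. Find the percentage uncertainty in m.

7.47%

Absolute uncertainties add in quadrature for a linear combination:
  (δm_1)² = 94.1;  (δm_2)² = 28.1
δm = √(122) = 11.1 g
m = 148 g, so δm/m = 11.1/148 = 0.0747.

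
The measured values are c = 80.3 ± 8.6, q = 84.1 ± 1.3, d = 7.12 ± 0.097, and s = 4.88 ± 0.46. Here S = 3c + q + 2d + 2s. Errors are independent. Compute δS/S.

Each term contributes (cᵢ δxᵢ)² to (δS)²:
  (3·δc)² = 666;  (δq)² = 1.69;  (2·δd)² = 0.0376;  (2·δs)² = 0.846
δS = √(668) = 25.8
S = 349, so δS/S = 25.8/349 = 0.0741.

0.0741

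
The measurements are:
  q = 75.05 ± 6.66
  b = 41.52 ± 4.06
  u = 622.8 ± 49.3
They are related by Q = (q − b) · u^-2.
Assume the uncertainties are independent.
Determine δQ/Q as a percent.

Let w = q − b = 33.53. δw = √(δq² + δb²) = √(44.4 + 16.5) = 7.80, so δw/w = 0.233.
Q is then a monomial in w, u:
δQ/Q = √((δw/w)² + (-2·δu/u)²) = √(0.0541 + 0.0251) = 0.281

28.1%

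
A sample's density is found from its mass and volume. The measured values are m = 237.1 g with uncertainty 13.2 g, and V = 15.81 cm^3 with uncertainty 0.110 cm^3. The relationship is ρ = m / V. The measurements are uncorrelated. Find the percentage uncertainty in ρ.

Each factor contributes (exponent × relative error)² to (δρ/ρ)²:
  (1·δm/m)² = (1×0.0557)² = 0.00310;  (-1·δV/V)² = (-1×0.00696)² = 4.84e-05
δρ/ρ = √(0.00315) = 0.0561

5.61%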